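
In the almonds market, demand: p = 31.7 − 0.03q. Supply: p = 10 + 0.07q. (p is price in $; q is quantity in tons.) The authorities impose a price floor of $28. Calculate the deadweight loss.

Competitive equilibrium: 31.7 − 0.03q = 10 + 0.07q → q* = 217, p* = 25.19.
At the floor p = 28, quantity demanded = (31.7 − 28)/0.03 = 123.3333.
Sellers' marginal cost at q' = 123.3333: 10 + 0.07·123.3333 = 18.6333.
Δq = 217 − 123.3333 = 93.6667; wedge = 28 − 18.6333 = 9.3667.
Welfare loss = ½ × 93.6667 × 9.3667 = $438.67.

$438.67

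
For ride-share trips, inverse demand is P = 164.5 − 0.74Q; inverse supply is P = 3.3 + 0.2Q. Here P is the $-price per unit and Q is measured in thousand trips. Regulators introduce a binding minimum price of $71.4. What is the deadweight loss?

$980.67 thousand

Competitive equilibrium: 164.5 − 0.74Q = 3.3 + 0.2Q → Q* = 171.4894, P* = 37.5979.
At the floor P = 71.4, quantity demanded = (164.5 − 71.4)/0.74 = 125.8108.
Sellers' marginal cost at Q' = 125.8108: 3.3 + 0.2·125.8108 = 28.4622.
ΔQ = 171.4894 − 125.8108 = 45.6786; wedge = 71.4 − 28.4622 = 42.9378.
DWL = ½ × 45.6786 × 42.9378 = $980.67 thousand.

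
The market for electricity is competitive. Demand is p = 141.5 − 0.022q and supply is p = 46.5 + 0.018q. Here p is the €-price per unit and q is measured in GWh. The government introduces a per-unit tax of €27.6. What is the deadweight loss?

€9522

Competitive equilibrium: 141.5 − 0.022q = 46.5 + 0.018q → q* = 2375, p* = 89.25.
With the tax, the buyer price exceeds the seller price by 27.6: (141.5 − 0.022q) − (46.5 + 0.018q) = 27.6 → q' = 1685.
Δq = 2375 − 1685 = 690; the wedge equals the tax, 27.6.
Deadweight loss = ½ × 690 × 27.6 = €9522.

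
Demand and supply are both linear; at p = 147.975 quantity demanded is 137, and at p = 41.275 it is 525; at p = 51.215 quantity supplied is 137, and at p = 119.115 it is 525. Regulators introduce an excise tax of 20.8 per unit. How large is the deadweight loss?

Demand slope = (41.275 − 147.975)/(525 − 137) = −0.275, so p = 185.65 − 0.275q.
Supply slope = (119.115 − 51.215)/(525 − 137) = 0.175, so p = 27.24 + 0.175q.
Competitive equilibrium: 185.65 − 0.275q = 27.24 + 0.175q → q* = 352.0222, p* = 88.8439.
With the tax, the buyer price exceeds the seller price by 20.8: (185.65 − 0.275q) − (27.24 + 0.175q) = 20.8 → q' = 305.8.
Δq = 352.0222 − 305.8 = 46.2222; the wedge equals the tax, 20.8.
The triangle = ½ × 46.2222 × 20.8 = 480.71.

480.71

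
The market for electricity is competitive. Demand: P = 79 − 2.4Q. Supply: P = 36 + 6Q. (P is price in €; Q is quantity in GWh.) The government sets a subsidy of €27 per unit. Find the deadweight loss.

€43.39

Competitive equilibrium: 79 − 2.4Q = 36 + 6Q → Q* = 5.119, P* = 66.7143.
The subsidy lowers effective supply by 27: P = 9 + 6Q.
New quantity: 79 − 2.4Q = 9 + 6Q → Q' = 8.3333.
Overproduction ΔQ = 8.3333 − 5.119 = 3.2143; wedge = subsidy = 27.
DWL = ½ × 3.2143 × 27 = €43.39.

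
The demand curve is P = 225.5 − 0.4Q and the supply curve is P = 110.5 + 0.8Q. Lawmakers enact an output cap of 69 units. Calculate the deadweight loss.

Competitive equilibrium: 225.5 − 0.4Q = 110.5 + 0.8Q → Q* = 95.8333, P* = 187.1667.
At Q = 69: demand price = 225.5 − 0.4·69 = 197.9; supply price = 110.5 + 0.8·69 = 165.7.
ΔQ = 95.8333 − 69 = 26.8333; wedge = 197.9 − 165.7 = 32.2.
Deadweight loss = ½ × 26.8333 × 32.2 = 432.02.

432.02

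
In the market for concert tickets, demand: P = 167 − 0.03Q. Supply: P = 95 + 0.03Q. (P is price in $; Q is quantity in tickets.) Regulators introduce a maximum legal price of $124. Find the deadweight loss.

$1633.33

Competitive equilibrium: 167 − 0.03Q = 95 + 0.03Q → Q* = 1200, P* = 131.
At the ceiling P = 124, quantity supplied = (124 − 95)/0.03 = 966.6667.
Willingness to pay at Q' = 966.6667: 167 − 0.03·966.6667 = 138.
ΔQ = 1200 − 966.6667 = 233.3333; wedge = 138 − 124 = 14.
Deadweight loss = ½ × 233.3333 × 14 = $1633.33.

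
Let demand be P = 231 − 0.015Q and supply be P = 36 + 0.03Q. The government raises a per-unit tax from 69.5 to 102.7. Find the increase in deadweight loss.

Competitive equilibrium: 231 − 0.015Q = 36 + 0.03Q → Q* = 4333.3333, P* = 166.
For a per-unit tax t: ΔQ = t/0.045, so DWL = ½·t·(t/0.045) = t²/0.09.
At t = 69.5: DWL = 53669.444. At t = 102.7: DWL = 117192.111.
Increase = 117192.111 − 53669.444 = 63522.67.

63522.67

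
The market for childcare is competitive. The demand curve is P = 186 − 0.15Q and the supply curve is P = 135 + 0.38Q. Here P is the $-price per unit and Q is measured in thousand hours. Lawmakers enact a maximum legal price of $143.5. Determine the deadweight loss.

$1445.58 thousand

Competitive equilibrium: 186 − 0.15Q = 135 + 0.38Q → Q* = 96.22642, P* = 171.56604.
At the ceiling P = 143.5, quantity supplied = (143.5 − 135)/0.38 = 22.36842.
Willingness to pay at Q' = 22.36842: 186 − 0.15·22.36842 = 182.64474.
ΔQ = 96.22642 − 22.36842 = 73.858; wedge = 182.64474 − 143.5 = 39.14474.
Welfare loss = ½ × 73.858 × 39.14474 = $1445.58 thousand.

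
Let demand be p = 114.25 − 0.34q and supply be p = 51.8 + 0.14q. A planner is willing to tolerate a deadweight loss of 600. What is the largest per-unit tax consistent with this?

Competitive equilibrium: 114.25 − 0.34q = 51.8 + 0.14q → q* = 130.1042, p* = 70.0146.
A tax t gives Δq = t/0.48 and wedge t, so DWL = t²/0.96.
t²/0.96 = 600 → t² = 576 → t = 24.

24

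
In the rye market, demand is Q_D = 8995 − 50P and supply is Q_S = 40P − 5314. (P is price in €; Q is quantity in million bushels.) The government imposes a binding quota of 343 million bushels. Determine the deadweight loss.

In inverse form: demand P = 179.9 − 0.02Q, supply P = 132.85 + 0.025Q.
Competitive equilibrium: 179.9 − 0.02Q = 132.85 + 0.025Q → Q* = 1045.5556, P* = 158.9889.
At Q = 343: demand price = 179.9 − 0.02·343 = 173.04; supply price = 132.85 + 0.025·343 = 141.425.
ΔQ = 1045.5556 − 343 = 702.5556; wedge = 173.04 − 141.425 = 31.615.
Welfare loss = ½ × 702.5556 × 31.615 = €11105.65 million.

€11105.65 million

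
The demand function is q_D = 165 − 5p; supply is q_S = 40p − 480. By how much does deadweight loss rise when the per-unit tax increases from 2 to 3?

In inverse form: demand p = 33 − 0.2q, supply p = 12 + 0.025q.
Competitive equilibrium: 33 − 0.2q = 12 + 0.025q → q* = 93.3333, p* = 14.3333.
For a per-unit tax t: Δq = t/0.225, so DWL = ½·t·(t/0.225) = t²/0.45.
At t = 2: DWL = 8.889. At t = 3: DWL = 20.
Increase = 20 − 8.889 = 11.11.

11.11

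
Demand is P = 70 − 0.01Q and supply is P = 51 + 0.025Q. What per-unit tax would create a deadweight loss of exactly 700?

Competitive equilibrium: 70 − 0.01Q = 51 + 0.025Q → Q* = 542.8571, P* = 64.5714.
A tax t gives ΔQ = t/0.035 and wedge t, so DWL = t²/0.07.
t²/0.07 = 700 → t² = 49 → t = 7.

7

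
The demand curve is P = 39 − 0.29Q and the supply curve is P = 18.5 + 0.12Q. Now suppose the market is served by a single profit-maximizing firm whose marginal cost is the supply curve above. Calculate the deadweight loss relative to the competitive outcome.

87.96

Competitive equilibrium: 39 − 0.29Q = 18.5 + 0.12Q → Q* = 50, P* = 24.5.
Marginal revenue: MR = 39 − 0.58Q. Set MR = MC: 39 − 0.58Q = 18.5 + 0.12Q → Q_m = 29.2857.
Price P_m = 39 − 0.29·29.2857 = 30.5071; MC(Q_m) = 18.5 + 0.12·29.2857 = 22.0143.
Competitive Q* = 50, so ΔQ = 20.7143; wedge = 30.5071 − 22.0143 = 8.4928.
The triangle = ½ × 20.7143 × 8.4928 = 87.96.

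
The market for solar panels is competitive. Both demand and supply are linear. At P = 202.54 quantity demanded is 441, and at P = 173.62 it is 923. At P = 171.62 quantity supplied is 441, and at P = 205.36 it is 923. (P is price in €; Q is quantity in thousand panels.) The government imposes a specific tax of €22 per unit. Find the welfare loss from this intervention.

Demand slope = (173.62 − 202.54)/(923 − 441) = −0.06, so P = 229 − 0.06Q.
Supply slope = (205.36 − 171.62)/(923 − 441) = 0.07, so P = 140.75 + 0.07Q.
Competitive equilibrium: 229 − 0.06Q = 140.75 + 0.07Q → Q* = 678.8462, P* = 188.2692.
With the tax, the buyer price exceeds the seller price by 22: (229 − 0.06Q) − (140.75 + 0.07Q) = 22 → Q' = 509.6154.
ΔQ = 678.8462 − 509.6154 = 169.2308; the wedge equals the tax, 22.
DWL = ½ × 169.2308 × 22 = €1861.54 thousand.

€1861.54 thousand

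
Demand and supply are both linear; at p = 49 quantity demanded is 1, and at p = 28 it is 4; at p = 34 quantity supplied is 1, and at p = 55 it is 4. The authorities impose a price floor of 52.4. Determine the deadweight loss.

Demand slope = (28 − 49)/(4 − 1) = −7, so p = 56 − 7q.
Supply slope = (55 − 34)/(4 − 1) = 7, so p = 27 + 7q.
Competitive equilibrium: 56 − 7q = 27 + 7q → q* = 2.0714, p* = 41.5.
At the floor p = 52.4, quantity demanded = (56 − 52.4)/7 = 0.5143.
Sellers' marginal cost at q' = 0.5143: 27 + 7·0.5143 = 30.6001.
Δq = 2.0714 − 0.5143 = 1.5571; wedge = 52.4 − 30.6001 = 21.7999.
The triangle = ½ × 1.5571 × 21.7999 = 16.97.

16.97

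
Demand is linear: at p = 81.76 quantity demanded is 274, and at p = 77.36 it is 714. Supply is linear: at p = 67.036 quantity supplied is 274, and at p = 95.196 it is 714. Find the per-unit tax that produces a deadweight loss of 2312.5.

18.5

Demand slope = (77.36 − 81.76)/(714 − 274) = −0.01, so p = 84.5 − 0.01q.
Supply slope = (95.196 − 67.036)/(714 − 274) = 0.064, so p = 49.5 + 0.064q.
Competitive equilibrium: 84.5 − 0.01q = 49.5 + 0.064q → q* = 472.973, p* = 79.7703.
A tax t gives Δq = t/0.074 and wedge t, so DWL = t²/0.148.
t²/0.148 = 2312.5 → t² = 342.25 → t = 18.5.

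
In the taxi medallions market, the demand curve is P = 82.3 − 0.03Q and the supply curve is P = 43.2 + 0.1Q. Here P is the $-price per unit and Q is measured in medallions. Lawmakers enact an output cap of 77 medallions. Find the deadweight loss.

Competitive equilibrium: 82.3 − 0.03Q = 43.2 + 0.1Q → Q* = 300.7692, P* = 73.2769.
At Q = 77: demand price = 82.3 − 0.03·77 = 79.99; supply price = 43.2 + 0.1·77 = 50.9.
ΔQ = 300.7692 − 77 = 223.7692; wedge = 79.99 − 50.9 = 29.09.
DWL = ½ × 223.7692 × 29.09 = $3254.72.

$3254.72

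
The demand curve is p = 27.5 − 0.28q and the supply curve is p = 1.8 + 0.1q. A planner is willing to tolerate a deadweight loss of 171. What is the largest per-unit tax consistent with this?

Competitive equilibrium: 27.5 − 0.28q = 1.8 + 0.1q → q* = 67.6316, p* = 8.5632.
A tax t gives Δq = t/0.38 and wedge t, so DWL = t²/0.76.
t²/0.76 = 171 → t² = 129.96 → t = 11.4.

11.4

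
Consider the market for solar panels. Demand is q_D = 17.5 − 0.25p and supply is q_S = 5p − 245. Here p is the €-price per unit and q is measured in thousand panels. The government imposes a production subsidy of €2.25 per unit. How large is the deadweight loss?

€0.60 thousand

In inverse form: demand p = 70 − 4q, supply p = 49 + 0.2q.
Competitive equilibrium: 70 − 4q = 49 + 0.2q → q* = 5, p* = 50.
The subsidy lowers effective supply by 2.25: p = 46.75 + 0.2q.
New quantity: 70 − 4q = 46.75 + 0.2q → q' = 5.5357.
Overproduction Δq = 5.5357 − 5 = 0.5357; wedge = subsidy = 2.25.
Welfare loss = ½ × 0.5357 × 2.25 = €0.60 thousand.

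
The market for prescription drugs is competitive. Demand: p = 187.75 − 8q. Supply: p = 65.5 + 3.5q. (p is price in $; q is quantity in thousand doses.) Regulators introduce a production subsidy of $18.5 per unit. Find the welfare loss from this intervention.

$14.88 thousand

Competitive equilibrium: 187.75 − 8q = 65.5 + 3.5q → q* = 10.6304, p* = 102.7065.
The subsidy lowers effective supply by 18.5: p = 47 + 3.5q.
New quantity: 187.75 − 8q = 47 + 3.5q → q' = 12.2391.
Overproduction Δq = 12.2391 − 10.6304 = 1.6087; wedge = subsidy = 18.5.
The triangle = ½ × 1.6087 × 18.5 = $14.88 thousand.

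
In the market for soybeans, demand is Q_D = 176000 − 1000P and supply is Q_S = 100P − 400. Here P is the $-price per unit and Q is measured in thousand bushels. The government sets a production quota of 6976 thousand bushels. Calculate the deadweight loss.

$412510.44 thousand

In inverse form: demand P = 176 − 0.001Q, supply P = 4 + 0.01Q.
Competitive equilibrium: 176 − 0.001Q = 4 + 0.01Q → Q* = 15636.3636, P* = 160.3636.
At Q = 6976: demand price = 176 − 0.001·6976 = 169.024; supply price = 4 + 0.01·6976 = 73.76.
ΔQ = 15636.3636 − 6976 = 8660.3636; wedge = 169.024 − 73.76 = 95.264.
Deadweight loss = ½ × 8660.3636 × 95.264 = $412510.44 thousand.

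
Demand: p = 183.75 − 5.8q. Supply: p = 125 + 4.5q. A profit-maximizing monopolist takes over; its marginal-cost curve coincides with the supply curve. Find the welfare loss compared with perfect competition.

21.74

Competitive equilibrium: 183.75 − 5.8q = 125 + 4.5q → q* = 5.7039, p* = 150.6675.
Marginal revenue: MR = 183.75 − 11.6q. Set MR = MC: 183.75 − 11.6q = 125 + 4.5q → q_m = 3.6491.
Price p_m = 183.75 − 5.8·3.6491 = 162.5852; MC(q_m) = 125 + 4.5·3.6491 = 141.421.
Competitive q* = 5.7039, so Δq = 2.0548; wedge = 162.5852 − 141.421 = 21.1642.
DWL = ½ × 2.0548 × 21.1642 = 21.74.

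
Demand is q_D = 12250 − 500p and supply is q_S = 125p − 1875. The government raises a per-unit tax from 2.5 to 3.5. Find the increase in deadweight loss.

In inverse form: demand p = 24.5 − 0.002q, supply p = 15 + 0.008q.
Competitive equilibrium: 24.5 − 0.002q = 15 + 0.008q → q* = 950, p* = 22.6.
For a per-unit tax t: Δq = t/0.01, so DWL = ½·t·(t/0.01) = t²/0.02.
At t = 2.5: DWL = 312.5. At t = 3.5: DWL = 612.5.
Increase = 612.5 − 312.5 = 300.

300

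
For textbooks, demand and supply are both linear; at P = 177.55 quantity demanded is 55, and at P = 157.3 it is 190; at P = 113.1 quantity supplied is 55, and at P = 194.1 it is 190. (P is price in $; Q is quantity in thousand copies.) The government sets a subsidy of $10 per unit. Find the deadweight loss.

Demand slope = (157.3 − 177.55)/(190 − 55) = −0.15, so P = 185.8 − 0.15Q.
Supply slope = (194.1 − 113.1)/(190 − 55) = 0.6, so P = 80.1 + 0.6Q.
Competitive equilibrium: 185.8 − 0.15Q = 80.1 + 0.6Q → Q* = 140.9333, P* = 164.66.
The subsidy lowers effective supply by 10: P = 70.1 + 0.6Q.
New quantity: 185.8 − 0.15Q = 70.1 + 0.6Q → Q' = 154.2667.
Overproduction ΔQ = 154.2667 − 140.9333 = 13.3334; wedge = subsidy = 10.
Welfare loss = ½ × 13.3334 × 10 = $66.67 thousand.

$66.67 thousand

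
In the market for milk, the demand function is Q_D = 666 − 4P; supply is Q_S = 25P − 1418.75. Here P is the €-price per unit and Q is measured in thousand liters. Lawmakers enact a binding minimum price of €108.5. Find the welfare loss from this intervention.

€3109.83 thousand

In inverse form: demand P = 166.5 − 0.25Q, supply P = 56.75 + 0.04Q.
Competitive equilibrium: 166.5 − 0.25Q = 56.75 + 0.04Q → Q* = 378.4483, P* = 71.8879.
At the floor P = 108.5, quantity demanded = (166.5 − 108.5)/0.25 = 232.
Sellers' marginal cost at Q' = 232: 56.75 + 0.04·232 = 66.03.
ΔQ = 378.4483 − 232 = 146.4483; wedge = 108.5 − 66.03 = 42.47.
The triangle = ½ × 146.4483 × 42.47 = €3109.83 thousand.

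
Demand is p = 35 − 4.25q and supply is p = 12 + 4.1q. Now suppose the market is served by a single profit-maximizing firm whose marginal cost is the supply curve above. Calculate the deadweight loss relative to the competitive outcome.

3.60

Competitive equilibrium: 35 − 4.25q = 12 + 4.1q → q* = 2.7545, p* = 23.2934.
Marginal revenue: MR = 35 − 8.5q. Set MR = MC: 35 − 8.5q = 12 + 4.1q → q_m = 1.8254.
Price p_m = 35 − 4.25·1.8254 = 27.2421; MC(q_m) = 12 + 4.1·1.8254 = 19.4841.
Competitive q* = 2.7545, so Δq = 0.9291; wedge = 27.2421 − 19.4841 = 7.758.
Welfare loss = ½ × 0.9291 × 7.758 = 3.60.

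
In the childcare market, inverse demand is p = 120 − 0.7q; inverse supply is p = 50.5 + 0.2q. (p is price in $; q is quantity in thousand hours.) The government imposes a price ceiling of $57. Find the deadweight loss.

$900.03 thousand

Competitive equilibrium: 120 − 0.7q = 50.5 + 0.2q → q* = 77.2222, p* = 65.9444.
At the ceiling p = 57, quantity supplied = (57 − 50.5)/0.2 = 32.5.
Willingness to pay at q' = 32.5: 120 − 0.7·32.5 = 97.25.
Δq = 77.2222 − 32.5 = 44.7222; wedge = 97.25 − 57 = 40.25.
Welfare loss = ½ × 44.7222 × 40.25 = $900.03 thousand.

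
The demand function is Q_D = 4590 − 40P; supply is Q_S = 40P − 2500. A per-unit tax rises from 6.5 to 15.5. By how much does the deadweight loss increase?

In inverse form: demand P = 114.75 − 0.025Q, supply P = 62.5 + 0.025Q.
Competitive equilibrium: 114.75 − 0.025Q = 62.5 + 0.025Q → Q* = 1045, P* = 88.625.
For a per-unit tax t: ΔQ = t/0.05, so DWL = ½·t·(t/0.05) = t²/0.1.
At t = 6.5: DWL = 422.5. At t = 15.5: DWL = 2402.5.
Increase = 2402.5 − 422.5 = 1980.

1980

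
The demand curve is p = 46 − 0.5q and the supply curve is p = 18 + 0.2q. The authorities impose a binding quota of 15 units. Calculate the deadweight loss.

Competitive equilibrium: 46 − 0.5q = 18 + 0.2q → q* = 40, p* = 26.
At q = 15: demand price = 46 − 0.5·15 = 38.5; supply price = 18 + 0.2·15 = 21.
Δq = 40 − 15 = 25; wedge = 38.5 − 21 = 17.5.
Welfare loss = ½ × 25 × 17.5 = 218.75.

218.75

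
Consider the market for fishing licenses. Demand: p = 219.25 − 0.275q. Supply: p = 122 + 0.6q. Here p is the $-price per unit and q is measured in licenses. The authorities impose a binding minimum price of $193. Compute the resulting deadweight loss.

$107.68

Competitive equilibrium: 219.25 − 0.275q = 122 + 0.6q → q* = 111.1429, p* = 188.6857.
At the floor p = 193, quantity demanded = (219.25 − 193)/0.275 = 95.4545.
Sellers' marginal cost at q' = 95.4545: 122 + 0.6·95.4545 = 179.2727.
Δq = 111.1429 − 95.4545 = 15.6884; wedge = 193 − 179.2727 = 13.7273.
The triangle = ½ × 15.6884 × 13.7273 = $107.68.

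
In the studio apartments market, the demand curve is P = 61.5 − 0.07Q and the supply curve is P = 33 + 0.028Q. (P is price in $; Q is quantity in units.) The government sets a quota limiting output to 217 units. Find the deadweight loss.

$266.99

Competitive equilibrium: 61.5 − 0.07Q = 33 + 0.028Q → Q* = 290.8163, P* = 41.1429.
At Q = 217: demand price = 61.5 − 0.07·217 = 46.31; supply price = 33 + 0.028·217 = 39.076.
ΔQ = 290.8163 − 217 = 73.8163; wedge = 46.31 − 39.076 = 7.234.
The triangle = ½ × 73.8163 × 7.234 = $266.99.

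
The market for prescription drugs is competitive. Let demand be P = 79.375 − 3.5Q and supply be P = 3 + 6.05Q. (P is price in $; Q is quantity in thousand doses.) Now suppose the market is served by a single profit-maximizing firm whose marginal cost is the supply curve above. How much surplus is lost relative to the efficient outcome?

Competitive equilibrium: 79.375 − 3.5Q = 3 + 6.05Q → Q* = 7.9974, P* = 51.3842.
Marginal revenue: MR = 79.375 − 7Q. Set MR = MC: 79.375 − 7Q = 3 + 6.05Q → Q_m = 5.8525.
Price P_m = 79.375 − 3.5·5.8525 = 58.8913; MC(Q_m) = 3 + 6.05·5.8525 = 38.4076.
Competitive Q* = 7.9974, so ΔQ = 2.1449; wedge = 58.8913 − 38.4076 = 20.4837.
Welfare loss = ½ × 2.1449 × 20.4837 = $21.97 thousand.

$21.97 thousand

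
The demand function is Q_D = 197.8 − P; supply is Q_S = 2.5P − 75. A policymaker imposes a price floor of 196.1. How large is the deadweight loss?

In inverse form: demand P = 197.8 − Q, supply P = 30 + 0.4Q.
Competitive equilibrium: 197.8 − Q = 30 + 0.4Q → Q* = 119.85714, P* = 77.94286.
At the floor P = 196.1, quantity demanded = (197.8 − 196.1)/1 = 1.7.
Sellers' marginal cost at Q' = 1.7: 30 + 0.4·1.7 = 30.68.
ΔQ = 119.85714 − 1.7 = 118.15714; wedge = 196.1 − 30.68 = 165.42.
Deadweight loss = ½ × 118.15714 × 165.42 = 9772.78.

9772.78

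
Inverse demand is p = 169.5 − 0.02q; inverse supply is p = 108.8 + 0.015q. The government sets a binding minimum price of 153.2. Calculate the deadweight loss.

Competitive equilibrium: 169.5 − 0.02q = 108.8 + 0.015q → q* = 1734.2857, p* = 134.8143.
At the floor p = 153.2, quantity demanded = (169.5 − 153.2)/0.02 = 815.
Sellers' marginal cost at q' = 815: 108.8 + 0.015·815 = 121.025.
Δq = 1734.2857 − 815 = 919.2857; wedge = 153.2 − 121.025 = 32.175.
DWL = ½ × 919.2857 × 32.175 = 14789.01.

14789.01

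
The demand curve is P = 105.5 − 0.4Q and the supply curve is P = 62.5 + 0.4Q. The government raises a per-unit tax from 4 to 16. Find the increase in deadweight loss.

Competitive equilibrium: 105.5 − 0.4Q = 62.5 + 0.4Q → Q* = 53.75, P* = 84.
For a per-unit tax t: ΔQ = t/0.8, so DWL = ½·t·(t/0.8) = t²/1.6.
At t = 4: DWL = 10. At t = 16: DWL = 160.
Increase = 160 − 10 = 150.

150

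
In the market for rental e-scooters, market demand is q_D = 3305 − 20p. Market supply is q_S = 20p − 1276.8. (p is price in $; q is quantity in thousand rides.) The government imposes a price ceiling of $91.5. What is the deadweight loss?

In inverse form: demand p = 165.25 − 0.05q, supply p = 63.84 + 0.05q.
Competitive equilibrium: 165.25 − 0.05q = 63.84 + 0.05q → q* = 1014.1, p* = 114.545.
At the ceiling p = 91.5, quantity supplied = (91.5 − 63.84)/0.05 = 553.2.
Willingness to pay at q' = 553.2: 165.25 − 0.05·553.2 = 137.59.
Δq = 1014.1 − 553.2 = 460.9; wedge = 137.59 − 91.5 = 46.09.
The triangle = ½ × 460.9 × 46.09 = $10621.44 thousand.

$10621.44 thousand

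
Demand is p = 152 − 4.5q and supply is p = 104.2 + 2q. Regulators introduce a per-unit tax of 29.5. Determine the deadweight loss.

66.94

Competitive equilibrium: 152 − 4.5q = 104.2 + 2q → q* = 7.3538, p* = 118.9077.
With the tax, the buyer price exceeds the seller price by 29.5: (152 − 4.5q) − (104.2 + 2q) = 29.5 → q' = 2.8154.
Δq = 7.3538 − 2.8154 = 4.5384; the wedge equals the tax, 29.5.
Deadweight loss = ½ × 4.5384 × 29.5 = 66.94.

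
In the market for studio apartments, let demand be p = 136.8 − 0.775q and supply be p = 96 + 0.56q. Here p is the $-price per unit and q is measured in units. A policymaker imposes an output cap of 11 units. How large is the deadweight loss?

Competitive equilibrium: 136.8 − 0.775q = 96 + 0.56q → q* = 30.5618, p* = 113.1146.
At q = 11: demand price = 136.8 − 0.775·11 = 128.275; supply price = 96 + 0.56·11 = 102.16.
Δq = 30.5618 − 11 = 19.5618; wedge = 128.275 − 102.16 = 26.115.
Welfare loss = ½ × 19.5618 × 26.115 = $255.43.

$255.43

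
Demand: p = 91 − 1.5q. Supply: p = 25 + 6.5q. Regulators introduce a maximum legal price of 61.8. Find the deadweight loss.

Competitive equilibrium: 91 − 1.5q = 25 + 6.5q → q* = 8.25, p* = 78.625.
At the ceiling p = 61.8, quantity supplied = (61.8 − 25)/6.5 = 5.6615.
Willingness to pay at q' = 5.6615: 91 − 1.5·5.6615 = 82.5078.
Δq = 8.25 − 5.6615 = 2.5885; wedge = 82.5078 − 61.8 = 20.7078.
DWL = ½ × 2.5885 × 20.7078 = 26.80.

26.80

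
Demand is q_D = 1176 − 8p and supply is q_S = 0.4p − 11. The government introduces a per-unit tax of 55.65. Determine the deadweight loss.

In inverse form: demand p = 147 − 0.125q, supply p = 27.5 + 2.5q.
Competitive equilibrium: 147 − 0.125q = 27.5 + 2.5q → q* = 45.5238, p* = 141.3095.
With the tax, the buyer price exceeds the seller price by 55.65: (147 − 0.125q) − (27.5 + 2.5q) = 55.65 → q' = 24.3238.
Δq = 45.5238 − 24.3238 = 21.2; the wedge equals the tax, 55.65.
Welfare loss = ½ × 21.2 × 55.65 = 589.89.

589.89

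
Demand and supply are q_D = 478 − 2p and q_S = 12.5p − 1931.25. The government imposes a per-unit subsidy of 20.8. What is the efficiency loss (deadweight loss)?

In inverse form: demand p = 239 − 0.5q, supply p = 154.5 + 0.08q.
Competitive equilibrium: 239 − 0.5q = 154.5 + 0.08q → q* = 145.68966, p* = 166.15517.
The subsidy lowers effective supply by 20.8: p = 133.7 + 0.08q.
New quantity: 239 − 0.5q = 133.7 + 0.08q → q' = 181.55172.
Overproduction Δq = 181.55172 − 145.68966 = 35.86206; wedge = subsidy = 20.8.
DWL = ½ × 35.86206 × 20.8 = 372.97.

372.97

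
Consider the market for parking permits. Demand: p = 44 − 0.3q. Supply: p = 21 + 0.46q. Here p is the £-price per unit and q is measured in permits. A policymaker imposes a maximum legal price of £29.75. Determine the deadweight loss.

Competitive equilibrium: 44 − 0.3q = 21 + 0.46q → q* = 30.2632, p* = 34.9211.
At the ceiling p = 29.75, quantity supplied = (29.75 − 21)/0.46 = 19.0217.
Willingness to pay at q' = 19.0217: 44 − 0.3·19.0217 = 38.2935.
Δq = 30.2632 − 19.0217 = 11.2415; wedge = 38.2935 − 29.75 = 8.5435.
Welfare loss = ½ × 11.2415 × 8.5435 = £48.02.

£48.02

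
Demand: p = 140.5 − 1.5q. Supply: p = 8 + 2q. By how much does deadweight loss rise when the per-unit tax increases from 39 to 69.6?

Competitive equilibrium: 140.5 − 1.5q = 8 + 2q → q* = 37.8571, p* = 83.7143.
For a per-unit tax t: Δq = t/3.5, so DWL = ½·t·(t/3.5) = t²/7.
At t = 39: DWL = 217.286. At t = 69.6: DWL = 692.023.
Increase = 692.023 − 217.286 = 474.74.

474.74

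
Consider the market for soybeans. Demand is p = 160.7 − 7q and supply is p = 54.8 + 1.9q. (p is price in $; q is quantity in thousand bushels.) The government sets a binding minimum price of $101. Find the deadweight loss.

$50.55 thousand

Competitive equilibrium: 160.7 − 7q = 54.8 + 1.9q → q* = 11.8989, p* = 77.4079.
At the floor p = 101, quantity demanded = (160.7 − 101)/7 = 8.5286.
Sellers' marginal cost at q' = 8.5286: 54.8 + 1.9·8.5286 = 71.0043.
Δq = 11.8989 − 8.5286 = 3.3703; wedge = 101 − 71.0043 = 29.9957.
Welfare loss = ½ × 3.3703 × 29.9957 = $50.55 thousand.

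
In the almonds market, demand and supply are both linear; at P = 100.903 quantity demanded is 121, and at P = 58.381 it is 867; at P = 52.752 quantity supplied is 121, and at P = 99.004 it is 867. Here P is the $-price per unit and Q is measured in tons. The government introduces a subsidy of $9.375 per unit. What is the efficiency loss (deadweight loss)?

Demand slope = (58.381 − 100.903)/(867 − 121) = −0.057, so P = 107.8 − 0.057Q.
Supply slope = (99.004 − 52.752)/(867 − 121) = 0.062, so P = 45.25 + 0.062Q.
Competitive equilibrium: 107.8 − 0.057Q = 45.25 + 0.062Q → Q* = 525.6303, P* = 77.8391.
The subsidy lowers effective supply by 9.375: P = 35.875 + 0.062Q.
New quantity: 107.8 − 0.057Q = 35.875 + 0.062Q → Q' = 604.4118.
Overproduction ΔQ = 604.4118 − 525.6303 = 78.7815; wedge = subsidy = 9.375.
Welfare loss = ½ × 78.7815 × 9.375 = $369.29.

$369.29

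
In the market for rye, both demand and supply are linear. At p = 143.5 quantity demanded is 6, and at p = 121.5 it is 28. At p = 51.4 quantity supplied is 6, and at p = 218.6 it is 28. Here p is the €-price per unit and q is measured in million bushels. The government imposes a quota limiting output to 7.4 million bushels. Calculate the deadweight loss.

€372.65 million

Demand slope = (121.5 − 143.5)/(28 − 6) = −1, so p = 149.5 − q.
Supply slope = (218.6 − 51.4)/(28 − 6) = 7.6, so p = 5.8 + 7.6q.
Competitive equilibrium: 149.5 − q = 5.8 + 7.6q → q* = 16.7093, p* = 132.7907.
At q = 7.4: demand price = 149.5 − 1·7.4 = 142.1; supply price = 5.8 + 7.6·7.4 = 62.04.
Δq = 16.7093 − 7.4 = 9.3093; wedge = 142.1 − 62.04 = 80.06.
Welfare loss = ½ × 9.3093 × 80.06 = €372.65 million.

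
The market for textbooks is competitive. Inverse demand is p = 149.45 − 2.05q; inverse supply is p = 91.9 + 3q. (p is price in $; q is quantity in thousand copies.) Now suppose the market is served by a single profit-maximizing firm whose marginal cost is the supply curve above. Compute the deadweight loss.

Competitive equilibrium: 149.45 − 2.05q = 91.9 + 3q → q* = 11.396, p* = 126.0881.
Marginal revenue: MR = 149.45 − 4.1q. Set MR = MC: 149.45 − 4.1q = 91.9 + 3q → q_m = 8.1056.
Price p_m = 149.45 − 2.05·8.1056 = 132.8335; MC(q_m) = 91.9 + 3·8.1056 = 116.2168.
Competitive q* = 11.396, so Δq = 3.2904; wedge = 132.8335 − 116.2168 = 16.6167.
The triangle = ½ × 3.2904 × 16.6167 = $27.34 thousand.

$27.34 thousand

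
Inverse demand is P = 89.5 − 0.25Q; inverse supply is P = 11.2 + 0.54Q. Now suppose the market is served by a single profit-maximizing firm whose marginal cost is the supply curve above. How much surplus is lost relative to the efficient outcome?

224.22

Competitive equilibrium: 89.5 − 0.25Q = 11.2 + 0.54Q → Q* = 99.1139, P* = 64.7215.
Marginal revenue: MR = 89.5 − 0.5Q. Set MR = MC: 89.5 − 0.5Q = 11.2 + 0.54Q → Q_m = 75.2885.
Price P_m = 89.5 − 0.25·75.2885 = 70.6779; MC(Q_m) = 11.2 + 0.54·75.2885 = 51.8558.
Competitive Q* = 99.1139, so ΔQ = 23.8254; wedge = 70.6779 − 51.8558 = 18.8221.
Welfare loss = ½ × 23.8254 × 18.8221 = 224.22.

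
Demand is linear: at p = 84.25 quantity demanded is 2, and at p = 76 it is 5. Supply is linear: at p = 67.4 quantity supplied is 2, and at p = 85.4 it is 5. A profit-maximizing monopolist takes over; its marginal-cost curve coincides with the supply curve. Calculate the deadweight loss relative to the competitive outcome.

3.86

Demand slope = (76 − 84.25)/(5 − 2) = −2.75, so p = 89.75 − 2.75q.
Supply slope = (85.4 − 67.4)/(5 − 2) = 6, so p = 55.4 + 6q.
Competitive equilibrium: 89.75 − 2.75q = 55.4 + 6q → q* = 3.9257, p* = 78.9543.
Marginal revenue: MR = 89.75 − 5.5q. Set MR = MC: 89.75 − 5.5q = 55.4 + 6q → q_m = 2.987.
Price p_m = 89.75 − 2.75·2.987 = 81.5358; MC(q_m) = 55.4 + 6·2.987 = 73.322.
Competitive q* = 3.9257, so Δq = 0.9387; wedge = 81.5358 − 73.322 = 8.2138.
DWL = ½ × 0.9387 × 8.2138 = 3.86.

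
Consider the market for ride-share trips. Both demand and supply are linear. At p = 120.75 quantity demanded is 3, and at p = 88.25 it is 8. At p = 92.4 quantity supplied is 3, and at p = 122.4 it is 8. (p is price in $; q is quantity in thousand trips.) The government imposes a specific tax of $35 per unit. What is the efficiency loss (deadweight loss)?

Demand slope = (88.25 − 120.75)/(8 − 3) = −6.5, so p = 140.25 − 6.5q.
Supply slope = (122.4 − 92.4)/(8 − 3) = 6, so p = 74.4 + 6q.
Competitive equilibrium: 140.25 − 6.5q = 74.4 + 6q → q* = 5.268, p* = 106.008.
With the tax, the buyer price exceeds the seller price by 35: (140.25 − 6.5q) − (74.4 + 6q) = 35 → q' = 2.468.
Δq = 5.268 − 2.468 = 2.8; the wedge equals the tax, 35.
The triangle = ½ × 2.8 × 35 = $49 thousand.

$49 thousand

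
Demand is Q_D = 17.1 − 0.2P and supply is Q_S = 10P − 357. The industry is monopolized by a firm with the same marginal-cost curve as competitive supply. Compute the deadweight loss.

In inverse form: demand P = 85.5 − 5Q, supply P = 35.7 + 0.1Q.
Competitive equilibrium: 85.5 − 5Q = 35.7 + 0.1Q → Q* = 9.7647, P* = 36.6765.
Marginal revenue: MR = 85.5 − 10Q. Set MR = MC: 85.5 − 10Q = 35.7 + 0.1Q → Q_m = 4.9307.
Price P_m = 85.5 − 5·4.9307 = 60.8465; MC(Q_m) = 35.7 + 0.1·4.9307 = 36.1931.
Competitive Q* = 9.7647, so ΔQ = 4.834; wedge = 60.8465 − 36.1931 = 24.6534.
Deadweight loss = ½ × 4.834 × 24.6534 = 59.59.

59.59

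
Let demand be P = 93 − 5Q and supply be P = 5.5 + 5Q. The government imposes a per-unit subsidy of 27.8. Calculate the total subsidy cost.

Competitive equilibrium: 93 − 5Q = 5.5 + 5Q → Q* = 8.75, P* = 49.25.
The subsidy lowers effective supply by 27.8: P = 5Q − 22.3.
New quantity: 93 − 5Q = 5Q − 22.3 → Q' = 11.53.
Total subsidy cost = 27.8 × 11.53 = 320.534.

320.534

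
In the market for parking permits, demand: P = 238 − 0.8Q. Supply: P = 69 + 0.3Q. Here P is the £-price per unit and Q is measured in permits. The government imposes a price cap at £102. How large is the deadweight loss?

Competitive equilibrium: 238 − 0.8Q = 69 + 0.3Q → Q* = 153.6364, P* = 115.0909.
At the ceiling P = 102, quantity supplied = (102 − 69)/0.3 = 110.
Willingness to pay at Q' = 110: 238 − 0.8·110 = 150.
ΔQ = 153.6364 − 110 = 43.6364; wedge = 150 − 102 = 48.
The triangle = ½ × 43.6364 × 48 = £1047.27.

£1047.27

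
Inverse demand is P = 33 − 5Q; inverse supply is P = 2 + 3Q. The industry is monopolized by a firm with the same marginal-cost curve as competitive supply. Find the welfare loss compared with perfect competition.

8.88

Competitive equilibrium: 33 − 5Q = 2 + 3Q → Q* = 3.875, P* = 13.625.
Marginal revenue: MR = 33 − 10Q. Set MR = MC: 33 − 10Q = 2 + 3Q → Q_m = 2.38462.
Price P_m = 33 − 5·2.38462 = 21.0769; MC(Q_m) = 2 + 3·2.38462 = 9.15386.
Competitive Q* = 3.875, so ΔQ = 1.49038; wedge = 21.0769 − 9.15386 = 11.92304.
Welfare loss = ½ × 1.49038 × 11.92304 = 8.88.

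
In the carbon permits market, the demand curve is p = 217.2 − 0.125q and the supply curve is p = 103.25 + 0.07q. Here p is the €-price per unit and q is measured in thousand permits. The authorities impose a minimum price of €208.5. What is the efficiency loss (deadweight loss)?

Competitive equilibrium: 217.2 − 0.125q = 103.25 + 0.07q → q* = 584.359, p* = 144.1551.
At the floor p = 208.5, quantity demanded = (217.2 − 208.5)/0.125 = 69.6.
Sellers' marginal cost at q' = 69.6: 103.25 + 0.07·69.6 = 108.122.
Δq = 584.359 − 69.6 = 514.759; wedge = 208.5 − 108.122 = 100.378.
Welfare loss = ½ × 514.759 × 100.378 = €25835.24 thousand.

€25835.24 thousand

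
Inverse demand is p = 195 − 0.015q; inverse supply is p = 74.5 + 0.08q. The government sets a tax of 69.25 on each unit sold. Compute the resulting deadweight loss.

Competitive equilibrium: 195 − 0.015q = 74.5 + 0.08q → q* = 1268.4211, p* = 175.9737.
With the tax, the buyer price exceeds the seller price by 69.25: (195 − 0.015q) − (74.5 + 0.08q) = 69.25 → q' = 539.4737.
Δq = 1268.4211 − 539.4737 = 728.9474; the wedge equals the tax, 69.25.
Welfare loss = ½ × 728.9474 × 69.25 = 25239.80.

25239.80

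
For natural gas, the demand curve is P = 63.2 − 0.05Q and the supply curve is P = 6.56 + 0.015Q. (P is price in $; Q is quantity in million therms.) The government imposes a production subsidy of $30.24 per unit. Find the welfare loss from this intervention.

Competitive equilibrium: 63.2 − 0.05Q = 6.56 + 0.015Q → Q* = 871.3846, P* = 19.6308.
The subsidy lowers effective supply by 30.24: P = 0.015Q − 23.68.
New quantity: 63.2 − 0.05Q = 0.015Q − 23.68 → Q' = 1336.6154.
Overproduction ΔQ = 1336.6154 − 871.3846 = 465.2308; wedge = subsidy = 30.24.
The triangle = ½ × 465.2308 × 30.24 = $7034.29 million.

$7034.29 million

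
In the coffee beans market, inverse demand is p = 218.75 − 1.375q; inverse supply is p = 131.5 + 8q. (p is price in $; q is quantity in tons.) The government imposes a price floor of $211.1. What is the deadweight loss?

Competitive equilibrium: 218.75 − 1.375q = 131.5 + 8q → q* = 9.3067, p* = 205.9533.
At the floor p = 211.1, quantity demanded = (218.75 − 211.1)/1.375 = 5.5636.
Sellers' marginal cost at q' = 5.5636: 131.5 + 8·5.5636 = 176.0088.
Δq = 9.3067 − 5.5636 = 3.7431; wedge = 211.1 − 176.0088 = 35.0912.
Welfare loss = ½ × 3.7431 × 35.0912 = $65.67.

$65.67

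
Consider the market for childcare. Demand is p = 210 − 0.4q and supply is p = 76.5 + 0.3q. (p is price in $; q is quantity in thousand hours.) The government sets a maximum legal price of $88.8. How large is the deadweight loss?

$7845.03 thousand

Competitive equilibrium: 210 − 0.4q = 76.5 + 0.3q → q* = 190.7143, p* = 133.7143.
At the ceiling p = 88.8, quantity supplied = (88.8 − 76.5)/0.3 = 41.
Willingness to pay at q' = 41: 210 − 0.4·41 = 193.6.
Δq = 190.7143 − 41 = 149.7143; wedge = 193.6 − 88.8 = 104.8.
DWL = ½ × 149.7143 × 104.8 = $7845.03 thousand.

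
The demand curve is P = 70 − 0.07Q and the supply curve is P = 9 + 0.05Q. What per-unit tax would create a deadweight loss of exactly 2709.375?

25.5

Competitive equilibrium: 70 − 0.07Q = 9 + 0.05Q → Q* = 508.3333, P* = 34.4167.
A tax t gives ΔQ = t/0.12 and wedge t, so DWL = t²/0.24.
t²/0.24 = 2709.375 → t² = 650.25 → t = 25.5.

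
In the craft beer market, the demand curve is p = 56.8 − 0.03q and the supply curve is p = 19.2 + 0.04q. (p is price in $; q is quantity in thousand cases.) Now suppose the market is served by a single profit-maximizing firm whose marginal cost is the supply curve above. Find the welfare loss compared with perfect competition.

$908.85 thousand

Competitive equilibrium: 56.8 − 0.03q = 19.2 + 0.04q → q* = 537.1429, p* = 40.6857.
Marginal revenue: MR = 56.8 − 0.06q. Set MR = MC: 56.8 − 0.06q = 19.2 + 0.04q → q_m = 376.
Price p_m = 56.8 − 0.03·376 = 45.52; MC(q_m) = 19.2 + 0.04·376 = 34.24.
Competitive q* = 537.1429, so Δq = 161.1429; wedge = 45.52 − 34.24 = 11.28.
Deadweight loss = ½ × 161.1429 × 11.28 = $908.85 thousand.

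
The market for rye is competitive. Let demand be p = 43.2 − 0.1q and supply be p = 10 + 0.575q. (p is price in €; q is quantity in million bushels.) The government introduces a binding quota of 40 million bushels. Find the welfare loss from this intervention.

€28.47 million

Competitive equilibrium: 43.2 − 0.1q = 10 + 0.575q → q* = 49.1852, p* = 38.2815.
At q = 40: demand price = 43.2 − 0.1·40 = 39.2; supply price = 10 + 0.575·40 = 33.
Δq = 49.1852 − 40 = 9.1852; wedge = 39.2 − 33 = 6.2.
Deadweight loss = ½ × 9.1852 × 6.2 = €28.47 million.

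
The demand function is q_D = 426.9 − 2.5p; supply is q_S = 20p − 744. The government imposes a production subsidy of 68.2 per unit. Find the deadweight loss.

5168.04

In inverse form: demand p = 170.76 − 0.4q, supply p = 37.2 + 0.05q.
Competitive equilibrium: 170.76 − 0.4q = 37.2 + 0.05q → q* = 296.8, p* = 52.04.
The subsidy lowers effective supply by 68.2: p = 0.05q − 31.
New quantity: 170.76 − 0.4q = 0.05q − 31 → q' = 448.35556.
Overproduction Δq = 448.35556 − 296.8 = 151.55556; wedge = subsidy = 68.2.
Deadweight loss = ½ × 151.55556 × 68.2 = 5168.04.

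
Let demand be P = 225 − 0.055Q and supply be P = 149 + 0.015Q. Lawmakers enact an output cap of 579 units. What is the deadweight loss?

Competitive equilibrium: 225 − 0.055Q = 149 + 0.015Q → Q* = 1085.7143, P* = 165.2857.
At Q = 579: demand price = 225 − 0.055·579 = 193.155; supply price = 149 + 0.015·579 = 157.685.
ΔQ = 1085.7143 − 579 = 506.7143; wedge = 193.155 − 157.685 = 35.47.
Deadweight loss = ½ × 506.7143 × 35.47 = 8986.58.

8986.58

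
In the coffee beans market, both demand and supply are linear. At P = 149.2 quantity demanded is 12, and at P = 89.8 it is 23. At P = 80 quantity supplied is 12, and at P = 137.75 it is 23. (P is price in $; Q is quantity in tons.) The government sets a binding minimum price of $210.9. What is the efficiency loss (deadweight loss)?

$1710.68

Demand slope = (89.8 − 149.2)/(23 − 12) = −5.4, so P = 214 − 5.4Q.
Supply slope = (137.75 − 80)/(23 − 12) = 5.25, so P = 17 + 5.25Q.
Competitive equilibrium: 214 − 5.4Q = 17 + 5.25Q → Q* = 18.4977, P* = 114.1127.
At the floor P = 210.9, quantity demanded = (214 − 210.9)/5.4 = 0.5741.
Sellers' marginal cost at Q' = 0.5741: 17 + 5.25·0.5741 = 20.014.
ΔQ = 18.4977 − 0.5741 = 17.9236; wedge = 210.9 − 20.014 = 190.886.
The triangle = ½ × 17.9236 × 190.886 = $1710.68.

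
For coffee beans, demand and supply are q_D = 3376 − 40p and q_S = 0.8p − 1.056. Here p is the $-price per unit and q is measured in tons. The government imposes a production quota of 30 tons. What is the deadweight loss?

In inverse form: demand p = 84.4 − 0.025q, supply p = 1.32 + 1.25q.
Competitive equilibrium: 84.4 − 0.025q = 1.32 + 1.25q → q* = 65.1608, p* = 82.771.
At q = 30: demand price = 84.4 − 0.025·30 = 83.65; supply price = 1.32 + 1.25·30 = 38.82.
Δq = 65.1608 − 30 = 35.1608; wedge = 83.65 − 38.82 = 44.83.
Deadweight loss = ½ × 35.1608 × 44.83 = $788.13.

$788.13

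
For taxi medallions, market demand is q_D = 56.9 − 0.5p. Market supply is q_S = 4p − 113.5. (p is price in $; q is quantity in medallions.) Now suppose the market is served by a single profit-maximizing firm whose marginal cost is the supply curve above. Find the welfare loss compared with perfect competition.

In inverse form: demand p = 113.8 − 2q, supply p = 28.375 + 0.25q.
Competitive equilibrium: 113.8 − 2q = 28.375 + 0.25q → q* = 37.9667, p* = 37.8667.
Marginal revenue: MR = 113.8 − 4q. Set MR = MC: 113.8 − 4q = 28.375 + 0.25q → q_m = 20.1.
Price p_m = 113.8 − 2·20.1 = 73.6; MC(q_m) = 28.375 + 0.25·20.1 = 33.4.
Competitive q* = 37.9667, so Δq = 17.8667; wedge = 73.6 − 33.4 = 40.2.
DWL = ½ × 17.8667 × 40.2 = $359.12.

$359.12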